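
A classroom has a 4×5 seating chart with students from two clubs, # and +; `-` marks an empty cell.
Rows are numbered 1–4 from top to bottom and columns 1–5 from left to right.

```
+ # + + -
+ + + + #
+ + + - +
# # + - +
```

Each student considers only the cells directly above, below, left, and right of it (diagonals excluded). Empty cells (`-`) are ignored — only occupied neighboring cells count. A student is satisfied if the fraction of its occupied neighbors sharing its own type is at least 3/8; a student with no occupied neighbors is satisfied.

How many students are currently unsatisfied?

3

(1,1)+ 1/2 satisfied
(1,2)# 0/3 not
(1,3)+ 2/3 satisfied
(1,4)+ 2/2 satisfied
(2,1)+ 3/3 satisfied
(2,2)+ 3/4 satisfied
(2,3)+ 4/4 satisfied
(2,4)+ 2/3 satisfied
(2,5)# 0/2 not
(3,1)+ 2/3 satisfied
(3,2)+ 3/4 satisfied
(3,3)+ 3/3 satisfied
(3,5)+ 1/2 satisfied
(4,1)# 1/2 satisfied
(4,2)# 1/3 not
(4,3)+ 1/2 satisfied
(4,5)+ 1/1 satisfied
Unsatisfied: (1,2), (2,5), (4,2) — 3 in total.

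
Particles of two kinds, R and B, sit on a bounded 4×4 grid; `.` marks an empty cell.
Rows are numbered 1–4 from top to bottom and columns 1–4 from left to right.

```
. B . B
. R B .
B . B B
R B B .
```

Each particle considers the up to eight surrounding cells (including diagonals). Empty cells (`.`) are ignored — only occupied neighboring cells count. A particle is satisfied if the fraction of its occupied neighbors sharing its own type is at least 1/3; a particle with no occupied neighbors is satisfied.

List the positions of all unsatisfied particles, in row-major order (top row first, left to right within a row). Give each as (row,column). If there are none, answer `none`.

(2,2), (4,1)

(1,2)B 1/2 ✓
(1,4)B 1/1 ✓
(2,2)R 0/4 ✗
(2,3)B 4/5 ✓
(3,1)B 1/3 ✓
(3,3)B 4/5 ✓
(3,4)B 3/3 ✓
(4,1)R 0/2 ✗
(4,2)B 3/4 ✓
(4,3)B 3/3 ✓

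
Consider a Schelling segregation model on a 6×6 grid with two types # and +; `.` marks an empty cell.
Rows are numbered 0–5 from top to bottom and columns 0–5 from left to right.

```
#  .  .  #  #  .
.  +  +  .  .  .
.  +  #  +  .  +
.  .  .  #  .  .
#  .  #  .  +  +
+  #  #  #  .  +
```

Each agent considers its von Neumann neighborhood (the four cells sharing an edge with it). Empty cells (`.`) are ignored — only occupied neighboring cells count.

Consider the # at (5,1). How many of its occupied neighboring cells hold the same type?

Occupied neighbors of (5,1): (5,0)=+, (5,2)=#.
Same type (#): 1 of 2.

1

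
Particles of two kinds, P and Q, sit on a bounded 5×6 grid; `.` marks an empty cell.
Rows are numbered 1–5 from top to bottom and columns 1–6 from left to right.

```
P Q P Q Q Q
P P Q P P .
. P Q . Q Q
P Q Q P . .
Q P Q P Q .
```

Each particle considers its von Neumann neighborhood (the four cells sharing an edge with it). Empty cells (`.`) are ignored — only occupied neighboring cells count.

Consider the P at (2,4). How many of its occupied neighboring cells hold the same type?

1

Occupied neighbors of (2,4): (1,4)=Q, (2,3)=Q, (2,5)=P.
Same type (P): 1 of 3.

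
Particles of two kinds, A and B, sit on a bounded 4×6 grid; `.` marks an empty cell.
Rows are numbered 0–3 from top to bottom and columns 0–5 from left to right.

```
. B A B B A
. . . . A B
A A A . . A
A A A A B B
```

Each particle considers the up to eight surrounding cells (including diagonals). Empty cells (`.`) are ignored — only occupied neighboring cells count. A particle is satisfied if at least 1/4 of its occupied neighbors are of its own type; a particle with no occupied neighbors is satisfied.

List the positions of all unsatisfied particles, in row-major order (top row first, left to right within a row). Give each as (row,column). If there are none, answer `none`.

Row 0: (0,1)B 0/1 ✗ · (0,2)A 0/2 ✗ · (0,3)B 1/3 ✓ · (0,4)B 2/4 ✓ · (0,5)A 1/3 ✓
Row 1: (1,4)A 2/5 ✓ · (1,5)B 1/4 ✓
Row 2: (2,0)A 3/3 ✓ · (2,1)A 5/5 ✓ · (2,2)A 4/4 ✓ · (2,5)A 1/4 ✓
Row 3: (3,0)A 3/3 ✓ · (3,1)A 5/5 ✓ · (3,2)A 4/4 ✓ · (3,3)A 2/3 ✓ · (3,4)B 1/3 ✓ · (3,5)B 1/2 ✓

(0,1), (0,2)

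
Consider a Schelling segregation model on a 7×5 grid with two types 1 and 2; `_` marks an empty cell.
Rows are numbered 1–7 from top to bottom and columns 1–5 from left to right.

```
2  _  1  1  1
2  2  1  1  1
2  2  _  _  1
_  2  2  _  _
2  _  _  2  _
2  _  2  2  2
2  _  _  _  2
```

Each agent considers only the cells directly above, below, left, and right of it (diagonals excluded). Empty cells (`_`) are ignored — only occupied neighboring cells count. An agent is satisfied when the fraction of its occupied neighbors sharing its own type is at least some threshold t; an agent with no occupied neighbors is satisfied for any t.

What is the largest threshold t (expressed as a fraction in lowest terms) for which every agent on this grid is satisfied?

2/3

(1,1)2 1/1
(1,3)1 2/2
(1,4)1 3/3
(1,5)1 2/2
(2,1)2 3/3
(2,2)2 2/3
(2,3)1 2/3
(2,4)1 3/3
(2,5)1 3/3
(3,1)2 2/2
(3,2)2 3/3
(3,5)1 1/1
(4,2)2 2/2
(4,3)2 1/1
(5,1)2 1/1
(5,4)2 1/1
(6,1)2 2/2
(6,3)2 1/1
(6,4)2 3/3
(6,5)2 2/2
(7,1)2 1/1
(7,5)2 1/1
The smallest same-type fraction is 2/3 at (2,2), which reduces to 2/3. Any threshold above that leaves this agent unsatisfied.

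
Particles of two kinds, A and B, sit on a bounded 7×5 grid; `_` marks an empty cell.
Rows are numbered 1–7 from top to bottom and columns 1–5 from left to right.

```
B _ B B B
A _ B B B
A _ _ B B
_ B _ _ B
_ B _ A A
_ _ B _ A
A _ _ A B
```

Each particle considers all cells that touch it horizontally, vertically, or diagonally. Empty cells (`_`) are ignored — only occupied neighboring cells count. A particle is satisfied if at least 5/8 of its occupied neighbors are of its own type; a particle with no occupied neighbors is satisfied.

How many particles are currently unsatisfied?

9

Row 1: (1,1)B 0/1 ✗ · (1,3)B 3/3 ✓ · (1,4)B 5/5 ✓ · (1,5)B 3/3 ✓
Row 2: (2,1)A 1/2 ✗ · (2,3)B 4/4 ✓ · (2,4)B 7/7 ✓ · (2,5)B 5/5 ✓
Row 3: (3,1)A 1/2 ✗ · (3,4)B 5/5 ✓ · (3,5)B 4/4 ✓
Row 4: (4,2)B 1/2 ✗ · (4,5)B 2/4 ✗
Row 5: (5,2)B 2/2 ✓ · (5,4)A 2/4 ✗ · (5,5)A 2/3 ✓
Row 6: (6,3)B 1/3 ✗ · (6,5)A 3/4 ✓
Row 7: (7,1)A 0/0 ✓ · (7,4)A 1/3 ✗ · (7,5)B 0/2 ✗
Unsatisfied: (1,1), (2,1), (3,1), (4,2), (4,5), (5,4), (6,3), (7,4), (7,5) — 9 in total.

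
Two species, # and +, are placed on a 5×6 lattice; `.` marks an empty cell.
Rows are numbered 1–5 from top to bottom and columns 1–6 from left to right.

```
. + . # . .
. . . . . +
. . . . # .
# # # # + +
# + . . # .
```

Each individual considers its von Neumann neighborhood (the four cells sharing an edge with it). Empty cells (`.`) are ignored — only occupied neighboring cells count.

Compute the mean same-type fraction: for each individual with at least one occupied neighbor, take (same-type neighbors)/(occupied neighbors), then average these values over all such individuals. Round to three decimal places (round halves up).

0.492

(1,2)+ — no occupied neighbors
(1,4)# — no occupied neighbors
(2,6)+ — no occupied neighbors
(3,5)# 0/1
(4,1)# 2/2
(4,2)# 2/3
(4,3)# 2/2
(4,4)# 1/2
(4,5)+ 1/4
(4,6)+ 1/1
(5,1)# 1/2
(5,2)+ 0/2
(5,5)# 0/1
Sum over 10 individuals: 0/1 + 2/2 + 2/3 + 2/2 + 1/2 + 1/4 + 1/1 + 1/2 + 0/2 + 0/1 = 59/12; mean = 59/12 ÷ 10 = 59/120 = 0.491666… → 0.492.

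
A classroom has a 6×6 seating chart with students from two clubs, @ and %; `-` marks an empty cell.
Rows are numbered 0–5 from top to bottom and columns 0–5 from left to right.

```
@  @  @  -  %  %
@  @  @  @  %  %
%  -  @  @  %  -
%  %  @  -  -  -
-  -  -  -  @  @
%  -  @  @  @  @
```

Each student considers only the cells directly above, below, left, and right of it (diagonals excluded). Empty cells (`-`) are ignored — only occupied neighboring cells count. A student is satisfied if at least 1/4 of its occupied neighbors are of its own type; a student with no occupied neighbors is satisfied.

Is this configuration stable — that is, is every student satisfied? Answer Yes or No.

Row 0: (0,0)@ 2/2 ✓ · (0,1)@ 3/3 ✓ · (0,2)@ 2/2 ✓ · (0,4)% 2/2 ✓ · (0,5)% 2/2 ✓
Row 1: (1,0)@ 2/3 ✓ · (1,1)@ 3/3 ✓ · (1,2)@ 4/4 ✓ · (1,3)@ 2/3 ✓ · (1,4)% 3/4 ✓ · (1,5)% 2/2 ✓
Row 2: (2,0)% 1/2 ✓ · (2,2)@ 3/3 ✓ · (2,3)@ 2/3 ✓ · (2,4)% 1/2 ✓
Row 3: (3,0)% 2/2 ✓ · (3,1)% 1/2 ✓ · (3,2)@ 1/2 ✓
Row 4: (4,4)@ 2/2 ✓ · (4,5)@ 2/2 ✓
Row 5: (5,0)% 0/0 ✓ · (5,2)@ 1/1 ✓ · (5,3)@ 2/2 ✓ · (5,4)@ 3/3 ✓ · (5,5)@ 2/2 ✓
All meet the threshold, so the configuration is stable.

Yes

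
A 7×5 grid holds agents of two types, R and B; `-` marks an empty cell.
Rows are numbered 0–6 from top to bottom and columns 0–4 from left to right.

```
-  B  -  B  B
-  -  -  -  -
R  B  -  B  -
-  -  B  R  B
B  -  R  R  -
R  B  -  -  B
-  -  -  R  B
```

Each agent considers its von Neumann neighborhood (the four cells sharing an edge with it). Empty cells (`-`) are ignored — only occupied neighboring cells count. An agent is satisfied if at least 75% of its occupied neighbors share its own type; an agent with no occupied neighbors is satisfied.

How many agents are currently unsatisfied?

Row 0: (0,1)B 0/0 ✓ · (0,3)B 1/1 ✓ · (0,4)B 1/1 ✓
Row 2: (2,0)R 0/1 ✗ · (2,1)B 0/1 ✗ · (2,3)B 0/1 ✗
Row 3: (3,2)B 0/2 ✗ · (3,3)R 1/4 ✗ · (3,4)B 0/1 ✗
Row 4: (4,0)B 0/1 ✗ · (4,2)R 1/2 ✗ · (4,3)R 2/2 ✓
Row 5: (5,0)R 0/2 ✗ · (5,1)B 0/1 ✗ · (5,4)B 1/1 ✓
Row 6: (6,3)R 0/1 ✗ · (6,4)B 1/2 ✗
Unsatisfied: (2,0), (2,1), (2,3), (3,2), (3,3), (3,4), (4,0), (4,2), (5,0), (5,1), (6,3), (6,4) — 12 in total.

12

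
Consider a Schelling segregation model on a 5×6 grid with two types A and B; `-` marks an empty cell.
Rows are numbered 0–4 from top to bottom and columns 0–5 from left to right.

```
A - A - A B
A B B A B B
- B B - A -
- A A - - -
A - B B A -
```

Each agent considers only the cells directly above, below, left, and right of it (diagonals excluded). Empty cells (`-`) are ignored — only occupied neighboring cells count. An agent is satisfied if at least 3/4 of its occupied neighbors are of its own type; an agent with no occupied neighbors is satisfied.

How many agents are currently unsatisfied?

16

(0,0)A 1/1 ok
(0,2)A 0/1 unhappy
(0,4)A 0/2 unhappy
(0,5)B 1/2 unhappy
(1,0)A 1/2 unhappy
(1,1)B 2/3 unhappy
(1,2)B 2/4 unhappy
(1,3)A 0/2 unhappy
(1,4)B 1/4 unhappy
(1,5)B 2/2 ok
(2,1)B 2/3 unhappy
(2,2)B 2/3 unhappy
(2,4)A 0/1 unhappy
(3,1)A 1/2 unhappy
(3,2)A 1/3 unhappy
(4,0)A 0/0 ok
(4,2)B 1/2 unhappy
(4,3)B 1/2 unhappy
(4,4)A 0/1 unhappy
Unsatisfied: (0,2), (0,4), (0,5), (1,0), (1,1), (1,2), (1,3), (1,4), (2,1), (2,2), (2,4), (3,1), (3,2), (4,2), (4,3), (4,4) — 16 in total.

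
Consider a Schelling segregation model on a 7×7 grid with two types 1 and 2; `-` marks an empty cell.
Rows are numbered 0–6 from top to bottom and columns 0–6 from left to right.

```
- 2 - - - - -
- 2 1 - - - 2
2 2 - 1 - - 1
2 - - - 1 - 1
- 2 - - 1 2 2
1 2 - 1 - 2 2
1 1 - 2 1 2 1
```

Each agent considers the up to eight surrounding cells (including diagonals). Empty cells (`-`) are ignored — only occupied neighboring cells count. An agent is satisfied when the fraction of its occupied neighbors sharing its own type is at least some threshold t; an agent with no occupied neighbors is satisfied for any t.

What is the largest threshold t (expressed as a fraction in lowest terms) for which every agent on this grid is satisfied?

Row 0: (0,1)2 1/2
Row 1: (1,1)2 3/4 · (1,2)1 1/4 · (1,6)2 0/1
Row 2: (2,0)2 3/3 · (2,1)2 3/4 · (2,3)1 2/2 · (2,6)1 1/2
Row 3: (3,0)2 3/3 · (3,4)1 2/3 · (3,6)1 1/3
Row 4: (4,1)2 2/3 · (4,4)1 2/4 · (4,5)2 3/6 · (4,6)2 3/4
Row 5: (5,0)1 2/4 · (5,1)2 1/4 · (5,3)1 2/3 · (5,5)2 4/7 · (5,6)2 4/5
Row 6: (6,0)1 2/3 · (6,1)1 2/3 · (6,3)2 0/2 · (6,4)1 1/4 · (6,5)2 2/4 · (6,6)1 0/3
The smallest same-type fraction is 0/1 at (1,6), which reduces to 0/1. Any threshold above that leaves this agent unsatisfied.

0/1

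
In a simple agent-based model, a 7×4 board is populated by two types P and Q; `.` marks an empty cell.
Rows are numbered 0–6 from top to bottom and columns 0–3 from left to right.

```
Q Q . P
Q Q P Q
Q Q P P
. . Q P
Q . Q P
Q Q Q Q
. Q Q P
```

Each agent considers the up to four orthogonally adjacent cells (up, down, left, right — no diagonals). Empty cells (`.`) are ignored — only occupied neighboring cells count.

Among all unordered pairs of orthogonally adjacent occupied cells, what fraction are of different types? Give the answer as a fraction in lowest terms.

Scan each occupied cell's neighbors to the right and below so each pair is counted once.
Row 0: Q(0,0)–Q(0,1)= Q(0,0)–Q(1,0)= Q(0,1)–Q(1,1)= P(0,3)–Q(1,3)≠  → 1/4 unlike.
Row 1: Q(1,0)–Q(1,1)= Q(1,0)–Q(2,0)= Q(1,1)–P(1,2)≠ Q(1,1)–Q(2,1)= P(1,2)–Q(1,3)≠ P(1,2)–P(2,2)= Q(1,3)–P(2,3)≠  → 3/7 unlike.
Row 2: Q(2,0)–Q(2,1)= Q(2,1)–P(2,2)≠ P(2,2)–P(2,3)= P(2,2)–Q(3,2)≠ P(2,3)–P(3,3)=  → 2/5 unlike.
Row 3: Q(3,2)–P(3,3)≠ Q(3,2)–Q(4,2)= P(3,3)–P(4,3)=  → 1/3 unlike.
Row 4: Q(4,0)–Q(5,0)= Q(4,2)–P(4,3)≠ Q(4,2)–Q(5,2)= P(4,3)–Q(5,3)≠  → 2/4 unlike.
Row 5: Q(5,0)–Q(5,1)= Q(5,1)–Q(5,2)= Q(5,1)–Q(6,1)= Q(5,2)–Q(5,3)= Q(5,2)–Q(6,2)= Q(5,3)–P(6,3)≠  → 1/6 unlike.
Row 6: Q(6,1)–Q(6,2)= Q(6,2)–P(6,3)≠  → 1/2 unlike.
Total adjacent occupied pairs: 31; unlike-type pairs: 11.
11/31 is already in lowest terms.

11/31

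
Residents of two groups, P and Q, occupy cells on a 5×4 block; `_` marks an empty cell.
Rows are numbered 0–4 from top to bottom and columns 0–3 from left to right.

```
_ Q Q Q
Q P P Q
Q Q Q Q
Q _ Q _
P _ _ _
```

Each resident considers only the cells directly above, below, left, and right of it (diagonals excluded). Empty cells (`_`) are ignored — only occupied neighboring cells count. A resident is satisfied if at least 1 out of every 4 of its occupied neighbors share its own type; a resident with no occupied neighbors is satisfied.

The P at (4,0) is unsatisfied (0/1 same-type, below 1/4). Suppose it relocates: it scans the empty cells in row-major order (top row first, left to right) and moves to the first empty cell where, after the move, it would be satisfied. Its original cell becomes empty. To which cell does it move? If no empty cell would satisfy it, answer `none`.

Vacating (4,0). Empty cells in order:
  (0,0): 0/2 same-type → still unsatisfied.
  (3,1): 0/3 same-type → still unsatisfied.
  (3,3): 0/2 same-type → still unsatisfied.
  (4,1): 0/0 same-type → satisfied — stop here.

(4,1)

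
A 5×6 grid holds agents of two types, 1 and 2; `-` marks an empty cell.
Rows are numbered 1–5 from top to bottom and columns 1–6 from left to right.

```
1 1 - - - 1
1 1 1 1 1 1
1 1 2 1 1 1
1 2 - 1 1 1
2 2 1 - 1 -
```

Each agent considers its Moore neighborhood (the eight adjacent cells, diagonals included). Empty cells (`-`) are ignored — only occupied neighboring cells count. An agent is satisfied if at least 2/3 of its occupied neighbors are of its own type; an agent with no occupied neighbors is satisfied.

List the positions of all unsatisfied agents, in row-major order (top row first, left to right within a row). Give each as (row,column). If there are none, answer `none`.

(1,1)1 3/3 ✓
(1,2)1 4/4 ✓
(1,6)1 2/2 ✓
(2,1)1 5/5 ✓
(2,2)1 6/7 ✓
(2,3)1 5/6 ✓
(2,4)1 4/5 ✓
(2,5)1 6/6 ✓
(2,6)1 4/4 ✓
(3,1)1 4/5 ✓
(3,2)1 5/7 ✓
(3,3)2 1/7 ✗
(3,4)1 6/7 ✓
(3,5)1 8/8 ✓
(3,6)1 5/5 ✓
(4,1)1 2/5 ✗
(4,2)2 3/7 ✗
(4,4)1 5/6 ✓
(4,5)1 6/6 ✓
(4,6)1 4/4 ✓
(5,1)2 2/3 ✓
(5,2)2 2/4 ✗
(5,3)1 1/3 ✗
(5,5)1 3/3 ✓

(3,3), (4,1), (4,2), (5,2), (5,3)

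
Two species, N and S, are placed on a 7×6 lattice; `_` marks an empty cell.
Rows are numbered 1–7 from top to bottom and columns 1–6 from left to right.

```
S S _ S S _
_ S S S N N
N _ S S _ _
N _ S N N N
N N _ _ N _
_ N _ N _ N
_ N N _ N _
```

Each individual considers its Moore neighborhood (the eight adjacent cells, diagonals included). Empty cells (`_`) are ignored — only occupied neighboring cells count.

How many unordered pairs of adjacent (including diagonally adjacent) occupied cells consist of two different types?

11

Scan each occupied cell's neighbors to the right and below (and the two forward diagonals) so each pair is counted once.
Row 1: S(1,1)–S(1,2)= S(1,1)–S(2,2)= S(1,2)–S(2,2)= S(1,2)–S(2,3)= S(1,4)–S(1,5)= S(1,4)–S(2,4)= S(1,4)–N(2,5)≠ S(1,4)–S(2,3)= S(1,5)–N(2,5)≠ S(1,5)–N(2,6)≠ S(1,5)–S(2,4)=  → 3/11 unlike.
Row 2: S(2,2)–S(2,3)= S(2,2)–S(3,3)= S(2,2)–N(3,1)≠ S(2,3)–S(2,4)= S(2,3)–S(3,3)= S(2,3)–S(3,4)= S(2,4)–N(2,5)≠ S(2,4)–S(3,4)= S(2,4)–S(3,3)= N(2,5)–N(2,6)= N(2,5)–S(3,4)≠  → 3/11 unlike.
Row 3: N(3,1)–N(4,1)= S(3,3)–S(3,4)= S(3,3)–S(4,3)= S(3,3)–N(4,4)≠ S(3,4)–N(4,4)≠ S(3,4)–N(4,5)≠ S(3,4)–S(4,3)=  → 3/7 unlike.
Row 4: N(4,1)–N(5,1)= N(4,1)–N(5,2)= S(4,3)–N(4,4)≠ S(4,3)–N(5,2)≠ N(4,4)–N(4,5)= N(4,4)–N(5,5)= N(4,5)–N(4,6)= N(4,5)–N(5,5)= N(4,6)–N(5,5)=  → 2/9 unlike.
Row 5: N(5,1)–N(5,2)= N(5,1)–N(6,2)= N(5,2)–N(6,2)= N(5,5)–N(6,6)= N(5,5)–N(6,4)=  → 0/5 unlike.
Row 6: N(6,2)–N(7,2)= N(6,2)–N(7,3)= N(6,4)–N(7,5)= N(6,4)–N(7,3)= N(6,6)–N(7,5)=  → 0/5 unlike.
Row 7: N(7,2)–N(7,3)=  → 0/1 unlike.
Total adjacent occupied pairs: 49; unlike-type pairs: 11.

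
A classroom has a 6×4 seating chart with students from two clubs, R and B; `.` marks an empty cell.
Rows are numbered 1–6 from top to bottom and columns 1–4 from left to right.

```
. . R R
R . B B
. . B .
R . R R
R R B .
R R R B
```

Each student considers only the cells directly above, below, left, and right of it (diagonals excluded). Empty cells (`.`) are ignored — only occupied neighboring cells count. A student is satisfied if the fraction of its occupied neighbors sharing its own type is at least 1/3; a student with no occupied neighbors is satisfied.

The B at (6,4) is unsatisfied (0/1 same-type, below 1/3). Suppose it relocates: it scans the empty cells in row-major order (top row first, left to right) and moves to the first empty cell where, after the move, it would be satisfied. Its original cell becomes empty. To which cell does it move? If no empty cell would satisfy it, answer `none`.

Vacating (6,4). Empty cells in order:
  (1,1): 0/1 same-type → still unsatisfied.
  (1,2): 0/1 same-type → still unsatisfied.
  (2,2): 1/2 same-type → satisfied — stop here.

(2,2)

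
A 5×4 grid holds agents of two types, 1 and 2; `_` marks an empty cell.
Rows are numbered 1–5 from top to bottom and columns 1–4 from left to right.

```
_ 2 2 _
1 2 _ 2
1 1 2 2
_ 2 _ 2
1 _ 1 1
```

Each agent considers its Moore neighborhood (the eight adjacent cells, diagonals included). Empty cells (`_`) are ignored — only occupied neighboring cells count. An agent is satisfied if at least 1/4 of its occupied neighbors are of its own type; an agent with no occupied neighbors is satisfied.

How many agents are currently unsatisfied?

Row 1: (1,2)2 2/3 ✓ · (1,3)2 3/3 ✓
Row 2: (2,1)1 2/4 ✓ · (2,2)2 3/6 ✓ · (2,4)2 3/3 ✓
Row 3: (3,1)1 2/4 ✓ · (3,2)1 2/5 ✓ · (3,3)2 5/6 ✓ · (3,4)2 3/3 ✓
Row 4: (4,2)2 1/5 ✗ · (4,4)2 2/4 ✓
Row 5: (5,1)1 0/1 ✗ · (5,3)1 1/3 ✓ · (5,4)1 1/2 ✓
Unsatisfied: (4,2), (5,1) — 2 in total.

2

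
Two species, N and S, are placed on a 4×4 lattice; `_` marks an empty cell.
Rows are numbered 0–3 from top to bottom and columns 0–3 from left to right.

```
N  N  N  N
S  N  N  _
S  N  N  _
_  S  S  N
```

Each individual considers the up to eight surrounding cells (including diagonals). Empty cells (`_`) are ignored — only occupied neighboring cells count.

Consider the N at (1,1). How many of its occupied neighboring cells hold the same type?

Occupied neighbors of (1,1): (0,0)=N, (0,1)=N, (0,2)=N, (1,0)=S, (1,2)=N, (2,0)=S, (2,1)=N, (2,2)=N.
Same type (N): 6 of 8.

6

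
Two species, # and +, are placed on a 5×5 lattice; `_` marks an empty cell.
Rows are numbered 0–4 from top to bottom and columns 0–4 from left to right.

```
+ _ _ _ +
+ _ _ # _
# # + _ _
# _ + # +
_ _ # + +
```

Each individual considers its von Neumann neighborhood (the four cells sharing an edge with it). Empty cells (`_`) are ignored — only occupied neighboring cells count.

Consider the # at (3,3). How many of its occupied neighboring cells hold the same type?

Occupied neighbors of (3,3): (4,3)=+, (3,2)=+, (3,4)=+.
Same type (#): 0 of 3.

0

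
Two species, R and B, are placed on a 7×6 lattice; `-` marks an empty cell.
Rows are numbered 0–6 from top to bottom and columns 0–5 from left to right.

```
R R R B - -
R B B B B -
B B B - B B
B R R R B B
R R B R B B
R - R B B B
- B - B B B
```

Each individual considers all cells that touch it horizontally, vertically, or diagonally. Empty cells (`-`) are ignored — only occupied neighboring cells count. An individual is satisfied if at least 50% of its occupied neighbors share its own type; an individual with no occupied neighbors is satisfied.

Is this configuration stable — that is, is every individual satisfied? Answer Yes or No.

(0,0)R 2/3 satisfied
(0,1)R 3/5 satisfied
(0,2)R 1/5 not
(0,3)B 3/4 satisfied
(1,0)R 2/5 not
(1,1)B 4/8 satisfied
(1,2)B 5/7 satisfied
(1,3)B 5/6 satisfied
(1,4)B 4/4 satisfied
(2,0)B 3/5 satisfied
(2,1)B 5/8 satisfied
(2,2)B 4/7 satisfied
(2,4)B 5/6 satisfied
(2,5)B 4/4 satisfied
(3,0)B 2/5 not
(3,1)R 3/8 not
(3,2)R 4/7 satisfied
(3,3)R 2/7 not
(3,4)B 5/7 satisfied
(3,5)B 5/5 satisfied
(4,0)R 3/4 satisfied
(4,1)R 5/7 satisfied
(4,2)B 1/7 not
(4,3)R 3/8 not
(4,4)B 6/8 satisfied
(4,5)B 5/5 satisfied
(5,0)R 2/3 satisfied
(5,2)R 2/6 not
(5,3)B 5/7 satisfied
(5,4)B 7/8 satisfied
(5,5)B 5/5 satisfied
(6,1)B 0/2 not
(6,3)B 3/4 satisfied
(6,4)B 5/5 satisfied
(6,5)B 3/3 satisfied
For instance (0,2) has only 1/5 same-type neighbors, below 1/2.

No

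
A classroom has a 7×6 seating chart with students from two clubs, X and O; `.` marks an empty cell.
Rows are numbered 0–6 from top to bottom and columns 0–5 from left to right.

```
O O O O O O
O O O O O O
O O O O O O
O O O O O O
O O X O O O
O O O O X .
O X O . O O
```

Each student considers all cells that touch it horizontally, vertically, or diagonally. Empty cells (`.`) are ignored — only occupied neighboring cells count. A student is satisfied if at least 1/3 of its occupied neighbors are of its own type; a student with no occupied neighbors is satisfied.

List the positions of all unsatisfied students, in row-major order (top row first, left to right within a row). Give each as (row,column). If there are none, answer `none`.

(4,2), (5,4), (6,1)

Row 0: (0,0)O 3/3 ok · (0,1)O 5/5 ok · (0,2)O 5/5 ok · (0,3)O 5/5 ok · (0,4)O 5/5 ok · (0,5)O 3/3 ok
Row 1: (1,0)O 5/5 ok · (1,1)O 8/8 ok · (1,2)O 8/8 ok · (1,3)O 8/8 ok · (1,4)O 8/8 ok · (1,5)O 5/5 ok
Row 2: (2,0)O 5/5 ok · (2,1)O 8/8 ok · (2,2)O 8/8 ok · (2,3)O 8/8 ok · (2,4)O 8/8 ok · (2,5)O 5/5 ok
Row 3: (3,0)O 5/5 ok · (3,1)O 7/8 ok · (3,2)O 7/8 ok · (3,3)O 7/8 ok · (3,4)O 8/8 ok · (3,5)O 5/5 ok
Row 4: (4,0)O 5/5 ok · (4,1)O 7/8 ok · (4,2)X 0/8 unhappy · (4,3)O 6/8 ok · (4,4)O 6/7 ok · (4,5)O 3/4 ok
Row 5: (5,0)O 4/5 ok · (5,1)O 6/8 ok · (5,2)O 5/7 ok · (5,3)O 5/7 ok · (5,4)X 0/6 unhappy
Row 6: (6,0)O 2/3 ok · (6,1)X 0/5 unhappy · (6,2)O 3/4 ok · (6,4)O 2/3 ok · (6,5)O 1/2 ok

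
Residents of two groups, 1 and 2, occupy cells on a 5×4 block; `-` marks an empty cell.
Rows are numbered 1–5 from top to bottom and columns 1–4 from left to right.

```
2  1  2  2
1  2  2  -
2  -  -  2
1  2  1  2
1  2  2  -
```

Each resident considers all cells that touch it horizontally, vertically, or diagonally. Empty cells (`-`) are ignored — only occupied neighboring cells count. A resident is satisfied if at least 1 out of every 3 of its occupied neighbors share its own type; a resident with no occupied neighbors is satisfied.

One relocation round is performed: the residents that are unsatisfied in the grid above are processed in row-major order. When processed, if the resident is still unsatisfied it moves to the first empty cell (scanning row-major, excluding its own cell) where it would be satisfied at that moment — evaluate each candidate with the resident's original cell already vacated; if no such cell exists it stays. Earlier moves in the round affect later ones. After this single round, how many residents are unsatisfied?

Initially unsatisfied (in order): (1,2), (2,1), (4,1), (4,3).
  (1,2) → (3,2).
  (2,1) → (5,4).
  (4,1): now satisfied by earlier moves; stays.
  (4,3): no empty cell satisfies it; stays.
Resulting grid:
2 - 2 2
- 2 2 -
2 1 - 2
1 2 1 2
1 2 2 1
Unsatisfied now: (4,3).

1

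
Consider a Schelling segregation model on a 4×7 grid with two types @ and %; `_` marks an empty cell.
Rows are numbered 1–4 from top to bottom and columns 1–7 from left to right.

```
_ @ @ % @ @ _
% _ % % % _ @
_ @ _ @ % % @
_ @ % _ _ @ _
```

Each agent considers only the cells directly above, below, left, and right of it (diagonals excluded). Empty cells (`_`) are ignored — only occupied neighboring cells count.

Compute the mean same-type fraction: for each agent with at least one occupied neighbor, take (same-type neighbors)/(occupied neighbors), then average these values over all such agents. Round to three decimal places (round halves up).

(1,2)@ 1/1
(1,3)@ 1/3
(1,4)% 1/3
(1,5)@ 1/3
(1,6)@ 1/1
(2,1)% — no occupied neighbors
(2,3)% 1/2
(2,4)% 3/4
(2,5)% 2/3
(2,7)@ 1/1
(3,2)@ 1/1
(3,4)@ 0/2
(3,5)% 2/3
(3,6)% 1/3
(3,7)@ 1/2
(4,2)@ 1/2
(4,3)% 0/1
(4,6)@ 0/1
Sum over 17 agents: 1/1 + 1/3 + 1/3 + 1/3 + 1/1 + 1/2 + 3/4 + 2/3 + 1/1 + 1/1 + 0/2 + 2/3 + 1/3 + 1/2 + 1/2 + 0/1 + 0/1 = 107/12; mean = 107/12 ÷ 17 = 107/204 = 0.524509… → 0.525.

0.525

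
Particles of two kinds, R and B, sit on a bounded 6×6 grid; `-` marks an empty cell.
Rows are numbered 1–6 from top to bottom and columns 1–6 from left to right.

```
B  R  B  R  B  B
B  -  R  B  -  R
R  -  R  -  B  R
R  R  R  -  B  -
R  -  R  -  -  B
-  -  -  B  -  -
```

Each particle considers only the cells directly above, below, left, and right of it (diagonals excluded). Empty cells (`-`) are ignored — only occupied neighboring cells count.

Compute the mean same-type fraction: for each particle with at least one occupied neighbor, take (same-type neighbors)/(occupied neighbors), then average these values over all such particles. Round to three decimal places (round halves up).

0.567

(1,1)B 1/2
(1,2)R 0/2
(1,3)B 0/3
(1,4)R 0/3
(1,5)B 1/2
(1,6)B 1/2
(2,1)B 1/2
(2,3)R 1/3
(2,4)B 0/2
(2,6)R 1/2
(3,1)R 1/2
(3,3)R 2/2
(3,5)B 1/2
(3,6)R 1/2
(4,1)R 3/3
(4,2)R 2/2
(4,3)R 3/3
(4,5)B 1/1
(5,1)R 1/1
(5,3)R 1/1
(5,6)B — no occupied neighbors
(6,4)B — no occupied neighbors
Sum over 20 particles: 1/2 + 0/2 + 0/3 + 0/3 + 1/2 + 1/2 + 1/2 + 1/3 + 0/2 + 1/2 + 1/2 + 2/2 + 1/2 + 1/2 + 3/3 + 2/2 + 3/3 + 1/1 + 1/1 + 1/1 = 34/3; mean = 34/3 ÷ 20 = 17/30 = 0.566666… → 0.567.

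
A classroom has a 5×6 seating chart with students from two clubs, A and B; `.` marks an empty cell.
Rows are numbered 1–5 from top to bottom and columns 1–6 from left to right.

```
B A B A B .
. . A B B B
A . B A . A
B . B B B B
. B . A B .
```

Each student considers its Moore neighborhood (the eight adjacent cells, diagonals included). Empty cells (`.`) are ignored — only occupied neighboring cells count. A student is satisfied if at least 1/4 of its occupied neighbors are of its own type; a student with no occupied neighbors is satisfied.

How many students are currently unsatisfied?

6

(1,1)B 0/1 unhappy
(1,2)A 1/3 ok
(1,3)B 1/4 ok
(1,4)A 1/5 unhappy
(1,5)B 3/4 ok
(2,3)A 3/6 ok
(2,4)B 4/7 ok
(2,5)B 3/6 ok
(2,6)B 2/3 ok
(3,1)A 0/1 unhappy
(3,3)B 3/5 ok
(3,4)A 1/7 unhappy
(3,6)A 0/4 unhappy
(4,1)B 1/2 ok
(4,3)B 3/5 ok
(4,4)B 4/6 ok
(4,5)B 3/6 ok
(4,6)B 2/3 ok
(5,2)B 2/2 ok
(5,4)A 0/4 unhappy
(5,5)B 3/4 ok
Unsatisfied: (1,1), (1,4), (3,1), (3,4), (3,6), (5,4) — 6 in total.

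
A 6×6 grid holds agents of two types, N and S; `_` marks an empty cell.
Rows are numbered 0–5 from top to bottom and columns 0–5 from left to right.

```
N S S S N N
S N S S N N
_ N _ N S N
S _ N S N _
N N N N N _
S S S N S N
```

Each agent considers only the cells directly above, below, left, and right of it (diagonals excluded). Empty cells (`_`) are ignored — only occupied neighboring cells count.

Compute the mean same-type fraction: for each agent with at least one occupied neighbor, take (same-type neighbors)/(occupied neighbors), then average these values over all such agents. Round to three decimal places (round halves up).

Row 0: (0,0)N 0/2 · (0,1)S 1/3 · (0,2)S 3/3 · (0,3)S 2/3 · (0,4)N 2/3 · (0,5)N 2/2
Row 1: (1,0)S 0/2 · (1,1)N 1/4 · (1,2)S 2/3 · (1,3)S 2/4 · (1,4)N 2/4 · (1,5)N 3/3
Row 2: (2,1)N 1/1 · (2,3)N 0/3 · (2,4)S 0/4 · (2,5)N 1/2
Row 3: (3,0)S 0/1 · (3,2)N 1/2 · (3,3)S 0/4 · (3,4)N 1/3
Row 4: (4,0)N 1/3 · (4,1)N 2/3 · (4,2)N 3/4 · (4,3)N 3/4 · (4,4)N 2/3
Row 5: (5,0)S 1/2 · (5,1)S 2/3 · (5,2)S 1/3 · (5,3)N 1/3 · (5,4)S 0/3 · (5,5)N 0/1
Sum over 31 agents: 0/2 + 1/3 + 3/3 + 2/3 + 2/3 + 2/2 + 0/2 + 1/4 + 2/3 + 2/4 + 2/4 + 3/3 + 1/1 + 0/3 + 0/4 + 1/2 + 0/1 + 1/2 + 0/4 + 1/3 + 1/3 + 2/3 + 3/4 + 3/4 + 2/3 + 1/2 + 2/3 + 1/3 + 1/3 + 0/3 + 0/1 = 167/12; mean = 167/12 ÷ 31 = 167/372 = 0.448924… → 0.449.

0.449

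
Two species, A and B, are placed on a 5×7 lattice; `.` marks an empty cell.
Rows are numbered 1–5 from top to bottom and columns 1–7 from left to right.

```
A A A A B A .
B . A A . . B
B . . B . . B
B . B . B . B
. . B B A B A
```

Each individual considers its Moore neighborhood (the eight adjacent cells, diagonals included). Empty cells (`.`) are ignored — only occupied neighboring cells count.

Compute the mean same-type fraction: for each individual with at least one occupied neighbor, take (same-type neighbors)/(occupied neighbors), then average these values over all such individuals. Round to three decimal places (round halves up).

(1,1)A 1/2
(1,2)A 3/4
(1,3)A 4/4
(1,4)A 3/4
(1,5)B 0/3
(1,6)A 0/2
(2,1)B 1/3
(2,3)A 4/5
(2,4)A 3/5
(2,7)B 1/2
(3,1)B 2/2
(3,4)B 2/4
(3,7)B 2/2
(4,1)B 1/1
(4,3)B 3/3
(4,5)B 3/4
(4,7)B 2/3
(5,3)B 2/2
(5,4)B 3/4
(5,5)A 0/3
(5,6)B 2/4
(5,7)A 0/2
Sum over 22 individuals: 1/2 + 3/4 + 4/4 + 3/4 + 0/3 + 0/2 + 1/3 + 4/5 + 3/5 + 1/2 + 2/2 + 2/4 + 2/2 + 1/1 + 3/3 + 3/4 + 2/3 + 2/2 + 3/4 + 0/3 + 2/4 + 0/2 = 67/5; mean = 67/5 ÷ 22 = 67/110 = 0.609090… → 0.609.

0.609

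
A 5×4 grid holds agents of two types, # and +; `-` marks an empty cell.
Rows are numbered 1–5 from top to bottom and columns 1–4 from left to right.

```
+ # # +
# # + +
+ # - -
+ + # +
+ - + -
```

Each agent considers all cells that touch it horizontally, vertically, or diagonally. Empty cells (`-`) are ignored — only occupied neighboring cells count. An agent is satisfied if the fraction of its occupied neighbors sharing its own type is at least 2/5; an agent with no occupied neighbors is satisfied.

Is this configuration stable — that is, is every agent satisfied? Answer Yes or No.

No

Row 1: (1,1)+ 0/3 unhappy · (1,2)# 3/5 ok · (1,3)# 2/5 ok · (1,4)+ 2/3 ok
Row 2: (2,1)# 3/5 ok · (2,2)# 4/7 ok · (2,3)+ 2/6 unhappy · (2,4)+ 2/3 ok
Row 3: (3,1)+ 2/5 ok · (3,2)# 3/7 ok
Row 4: (4,1)+ 3/4 ok · (4,2)+ 4/6 ok · (4,3)# 1/4 unhappy · (4,4)+ 1/2 ok
Row 5: (5,1)+ 2/2 ok · (5,3)+ 2/3 ok
For instance (1,1) has only 0/3 same-type neighbors, below 2/5.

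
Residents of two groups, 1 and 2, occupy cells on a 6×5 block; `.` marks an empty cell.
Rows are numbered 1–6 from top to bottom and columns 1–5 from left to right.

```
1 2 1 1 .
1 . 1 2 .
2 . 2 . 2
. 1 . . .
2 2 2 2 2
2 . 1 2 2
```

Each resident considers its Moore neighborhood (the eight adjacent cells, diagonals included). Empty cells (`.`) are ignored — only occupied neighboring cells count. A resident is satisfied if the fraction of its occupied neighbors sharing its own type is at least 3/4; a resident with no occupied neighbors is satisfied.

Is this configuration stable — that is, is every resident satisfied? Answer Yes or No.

No

Row 1: (1,1)1 1/2 unhappy · (1,2)2 0/4 unhappy · (1,3)1 2/4 unhappy · (1,4)1 2/3 unhappy
Row 2: (2,1)1 1/3 unhappy · (2,3)1 2/5 unhappy · (2,4)2 2/5 unhappy
Row 3: (3,1)2 0/2 unhappy · (3,3)2 1/3 unhappy · (3,5)2 1/1 ok
Row 4: (4,2)1 0/5 unhappy
Row 5: (5,1)2 2/3 unhappy · (5,2)2 3/5 unhappy · (5,3)2 3/5 unhappy · (5,4)2 4/5 ok · (5,5)2 3/3 ok
Row 6: (6,1)2 2/2 ok · (6,3)1 0/4 unhappy · (6,4)2 4/5 ok · (6,5)2 3/3 ok
For instance (1,1) has only 1/2 same-type neighbors, below 3/4.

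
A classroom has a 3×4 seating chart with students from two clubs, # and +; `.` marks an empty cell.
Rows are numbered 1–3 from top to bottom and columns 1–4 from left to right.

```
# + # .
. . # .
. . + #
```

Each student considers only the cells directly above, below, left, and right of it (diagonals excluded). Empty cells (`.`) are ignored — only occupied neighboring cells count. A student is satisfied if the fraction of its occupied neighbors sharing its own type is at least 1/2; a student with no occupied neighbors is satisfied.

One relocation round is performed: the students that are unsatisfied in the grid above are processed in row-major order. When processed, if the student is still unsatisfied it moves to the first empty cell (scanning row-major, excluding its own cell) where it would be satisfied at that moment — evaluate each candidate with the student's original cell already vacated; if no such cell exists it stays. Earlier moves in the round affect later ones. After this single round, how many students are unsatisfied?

Initially unsatisfied (in order): (1,1), (1,2), (3,3), (3,4).
  (1,1) → (1,4).
  (1,2) → (1,1).
  (3,3) → (1,2).
  (3,4): now satisfied by earlier moves; stays.
Resulting grid:
+ + # #
. . # .
. . . #
All satisfied now.

0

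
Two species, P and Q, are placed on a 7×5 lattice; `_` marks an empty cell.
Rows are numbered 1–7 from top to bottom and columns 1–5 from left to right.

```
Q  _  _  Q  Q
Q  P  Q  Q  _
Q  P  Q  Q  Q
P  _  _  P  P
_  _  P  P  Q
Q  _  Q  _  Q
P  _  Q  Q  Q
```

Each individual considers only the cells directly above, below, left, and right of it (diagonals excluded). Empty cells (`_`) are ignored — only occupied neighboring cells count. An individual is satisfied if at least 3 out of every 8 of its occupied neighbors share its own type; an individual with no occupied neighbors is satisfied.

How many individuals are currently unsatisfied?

Row 1: (1,1)Q 1/1 ✓ · (1,4)Q 2/2 ✓ · (1,5)Q 1/1 ✓
Row 2: (2,1)Q 2/3 ✓ · (2,2)P 1/3 ✗ · (2,3)Q 2/3 ✓ · (2,4)Q 3/3 ✓
Row 3: (3,1)Q 1/3 ✗ · (3,2)P 1/3 ✗ · (3,3)Q 2/3 ✓ · (3,4)Q 3/4 ✓ · (3,5)Q 1/2 ✓
Row 4: (4,1)P 0/1 ✗ · (4,4)P 2/3 ✓ · (4,5)P 1/3 ✗
Row 5: (5,3)P 1/2 ✓ · (5,4)P 2/3 ✓ · (5,5)Q 1/3 ✗
Row 6: (6,1)Q 0/1 ✗ · (6,3)Q 1/2 ✓ · (6,5)Q 2/2 ✓
Row 7: (7,1)P 0/1 ✗ · (7,3)Q 2/2 ✓ · (7,4)Q 2/2 ✓ · (7,5)Q 2/2 ✓
Unsatisfied: (2,2), (3,1), (3,2), (4,1), (4,5), (5,5), (6,1), (7,1) — 8 in total.

8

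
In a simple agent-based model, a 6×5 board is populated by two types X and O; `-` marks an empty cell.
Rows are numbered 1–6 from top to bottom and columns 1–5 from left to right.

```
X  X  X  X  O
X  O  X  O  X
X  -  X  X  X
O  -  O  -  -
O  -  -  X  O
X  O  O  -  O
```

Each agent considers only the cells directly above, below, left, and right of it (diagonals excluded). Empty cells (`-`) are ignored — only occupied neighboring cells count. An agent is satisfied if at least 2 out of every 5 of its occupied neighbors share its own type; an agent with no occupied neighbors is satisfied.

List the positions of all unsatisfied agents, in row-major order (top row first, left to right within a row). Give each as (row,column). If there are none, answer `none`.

(1,4), (1,5), (2,2), (2,4), (2,5), (4,3), (5,4), (6,1)

Row 1: (1,1)X 2/2 ✓ · (1,2)X 2/3 ✓ · (1,3)X 3/3 ✓ · (1,4)X 1/3 ✗ · (1,5)O 0/2 ✗
Row 2: (2,1)X 2/3 ✓ · (2,2)O 0/3 ✗ · (2,3)X 2/4 ✓ · (2,4)O 0/4 ✗ · (2,5)X 1/3 ✗
Row 3: (3,1)X 1/2 ✓ · (3,3)X 2/3 ✓ · (3,4)X 2/3 ✓ · (3,5)X 2/2 ✓
Row 4: (4,1)O 1/2 ✓ · (4,3)O 0/1 ✗
Row 5: (5,1)O 1/2 ✓ · (5,4)X 0/1 ✗ · (5,5)O 1/2 ✓
Row 6: (6,1)X 0/2 ✗ · (6,2)O 1/2 ✓ · (6,3)O 1/1 ✓ · (6,5)O 1/1 ✓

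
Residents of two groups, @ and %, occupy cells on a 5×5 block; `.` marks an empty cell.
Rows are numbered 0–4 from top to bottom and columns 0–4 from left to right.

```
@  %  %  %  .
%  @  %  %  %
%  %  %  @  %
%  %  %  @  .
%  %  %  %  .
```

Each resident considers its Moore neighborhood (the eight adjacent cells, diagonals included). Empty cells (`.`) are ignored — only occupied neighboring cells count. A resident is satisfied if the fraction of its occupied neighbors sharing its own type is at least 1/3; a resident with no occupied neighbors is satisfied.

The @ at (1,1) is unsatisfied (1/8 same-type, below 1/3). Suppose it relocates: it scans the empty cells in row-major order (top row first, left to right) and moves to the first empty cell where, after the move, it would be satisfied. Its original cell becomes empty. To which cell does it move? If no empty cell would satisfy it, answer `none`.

(3,4)

Vacating (1,1). Empty cells in order:
  (0,4): 0/3 same-type → still unsatisfied.
  (3,4): 2/4 same-type → satisfied — stop here.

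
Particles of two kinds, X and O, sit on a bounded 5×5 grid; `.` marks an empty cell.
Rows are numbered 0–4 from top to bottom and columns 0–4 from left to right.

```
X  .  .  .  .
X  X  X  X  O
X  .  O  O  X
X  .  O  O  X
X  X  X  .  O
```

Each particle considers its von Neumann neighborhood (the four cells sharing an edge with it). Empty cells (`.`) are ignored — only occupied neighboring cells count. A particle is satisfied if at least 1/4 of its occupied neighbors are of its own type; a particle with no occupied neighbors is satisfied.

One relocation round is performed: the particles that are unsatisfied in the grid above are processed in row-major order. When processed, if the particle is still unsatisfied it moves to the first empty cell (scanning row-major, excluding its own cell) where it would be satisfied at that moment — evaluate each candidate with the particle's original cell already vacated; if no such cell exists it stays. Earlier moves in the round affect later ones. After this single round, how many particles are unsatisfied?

Initially unsatisfied (in order): (1,4), (4,4).
  (1,4) → (0,4).
  (4,4) → (0,3).
Resulting grid:
X . . O O
X X X X .
X . O O X
X . O O X
X X X . .
All satisfied now.

0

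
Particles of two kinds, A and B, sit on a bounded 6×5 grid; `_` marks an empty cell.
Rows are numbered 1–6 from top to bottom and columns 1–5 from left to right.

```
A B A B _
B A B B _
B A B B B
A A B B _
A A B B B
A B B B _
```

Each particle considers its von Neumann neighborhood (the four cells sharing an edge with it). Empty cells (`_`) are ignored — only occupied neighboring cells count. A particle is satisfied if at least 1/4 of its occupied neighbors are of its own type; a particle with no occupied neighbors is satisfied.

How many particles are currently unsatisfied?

(1,1)A 0/2 ✗
(1,2)B 0/3 ✗
(1,3)A 0/3 ✗
(1,4)B 1/2 ✓
(2,1)B 1/3 ✓
(2,2)A 1/4 ✓
(2,3)B 2/4 ✓
(2,4)B 3/3 ✓
(3,1)B 1/3 ✓
(3,2)A 2/4 ✓
(3,3)B 3/4 ✓
(3,4)B 4/4 ✓
(3,5)B 1/1 ✓
(4,1)A 2/3 ✓
(4,2)A 3/4 ✓
(4,3)B 3/4 ✓
(4,4)B 3/3 ✓
(5,1)A 3/3 ✓
(5,2)A 2/4 ✓
(5,3)B 3/4 ✓
(5,4)B 4/4 ✓
(5,5)B 1/1 ✓
(6,1)A 1/2 ✓
(6,2)B 1/3 ✓
(6,3)B 3/3 ✓
(6,4)B 2/2 ✓
Unsatisfied: (1,1), (1,2), (1,3) — 3 in total.

3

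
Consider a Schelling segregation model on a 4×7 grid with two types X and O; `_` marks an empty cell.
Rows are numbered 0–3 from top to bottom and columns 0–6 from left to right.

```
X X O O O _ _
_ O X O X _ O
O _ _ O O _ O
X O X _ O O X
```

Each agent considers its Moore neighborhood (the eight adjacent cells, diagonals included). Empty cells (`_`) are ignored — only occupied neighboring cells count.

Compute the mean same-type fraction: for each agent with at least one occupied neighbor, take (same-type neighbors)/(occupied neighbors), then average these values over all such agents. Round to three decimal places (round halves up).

Row 0: (0,0)X 1/2 · (0,1)X 2/4 · (0,2)O 3/5 · (0,3)O 3/5 · (0,4)O 2/3
Row 1: (1,1)O 2/5 · (1,2)X 1/6 · (1,3)O 5/7 · (1,4)X 0/5 · (1,6)O 1/1
Row 2: (2,0)O 2/3 · (2,3)O 3/6 · (2,4)O 4/5 · (2,6)O 2/3
Row 3: (3,0)X 0/2 · (3,1)O 1/3 · (3,2)X 0/2 · (3,4)O 3/3 · (3,5)O 3/4 · (3,6)X 0/2
Sum over 20 agents: 1/2 + 2/4 + 3/5 + 3/5 + 2/3 + 2/5 + 1/6 + 5/7 + 0/5 + 1/1 + 2/3 + 3/6 + 4/5 + 2/3 + 0/2 + 1/3 + 0/2 + 3/3 + 3/4 + 0/2 = 1381/140; mean = 1381/140 ÷ 20 = 1381/2800 = 0.493214… → 0.493.

0.493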